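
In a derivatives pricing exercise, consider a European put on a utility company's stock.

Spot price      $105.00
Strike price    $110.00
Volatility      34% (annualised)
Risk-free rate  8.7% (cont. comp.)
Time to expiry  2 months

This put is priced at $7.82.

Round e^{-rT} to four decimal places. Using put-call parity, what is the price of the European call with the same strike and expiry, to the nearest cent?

$4.40

exp(−rT) = exp(−0.087·0.1667) = 0.9856
Put-call parity: C − P = S − K·e^(−rT) = 105 − 110·0.9856 = 105 − 108.4160 = -3.4160
C = P + (C − P) = 7.82 + (-3.4160) = 4.4040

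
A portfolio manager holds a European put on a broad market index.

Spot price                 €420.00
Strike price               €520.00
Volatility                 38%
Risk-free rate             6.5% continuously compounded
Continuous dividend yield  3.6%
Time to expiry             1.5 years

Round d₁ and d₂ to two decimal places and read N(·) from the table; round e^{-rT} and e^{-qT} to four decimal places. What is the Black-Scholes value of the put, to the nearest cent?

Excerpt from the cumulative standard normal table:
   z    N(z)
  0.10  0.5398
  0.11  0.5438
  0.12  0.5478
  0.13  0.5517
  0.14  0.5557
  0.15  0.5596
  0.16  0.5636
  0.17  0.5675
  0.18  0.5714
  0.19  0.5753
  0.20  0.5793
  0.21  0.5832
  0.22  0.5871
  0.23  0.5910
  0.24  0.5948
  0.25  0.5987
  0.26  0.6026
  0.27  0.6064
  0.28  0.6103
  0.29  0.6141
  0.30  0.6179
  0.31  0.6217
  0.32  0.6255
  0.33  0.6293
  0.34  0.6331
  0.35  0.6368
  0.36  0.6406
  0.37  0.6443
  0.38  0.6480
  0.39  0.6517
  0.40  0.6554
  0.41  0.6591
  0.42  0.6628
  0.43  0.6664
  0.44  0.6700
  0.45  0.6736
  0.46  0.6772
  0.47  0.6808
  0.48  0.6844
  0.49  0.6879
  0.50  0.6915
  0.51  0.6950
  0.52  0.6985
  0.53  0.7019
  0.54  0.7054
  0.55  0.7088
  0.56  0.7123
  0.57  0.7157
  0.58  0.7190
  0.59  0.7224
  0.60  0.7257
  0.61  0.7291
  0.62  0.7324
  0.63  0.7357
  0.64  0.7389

€122.78

T = 1.5;  σ√T = 0.4654
d₁ = [ln(420/520) + (0.065 − 0.036 + 0.38²/2)·1.5] / 0.4654 = [-0.2136 + 0.1518] / 0.4654 = -0.1327 ⇒ -0.13
d₂ = d₁ − σ√T = -0.1327 − 0.4654 = -0.5981 ⇒ -0.60
exp(−qT) = exp(−0.036·1.5) = 0.9474;  exp(−rT) = exp(−0.065·1.5) = 0.9071
P = 520·0.9071·N(0.60) − 420·0.9474·N(0.13) = 520·0.9071·0.7257 − 420·0.9474·0.5517 = 342.3069 − 219.5258 = 122.7810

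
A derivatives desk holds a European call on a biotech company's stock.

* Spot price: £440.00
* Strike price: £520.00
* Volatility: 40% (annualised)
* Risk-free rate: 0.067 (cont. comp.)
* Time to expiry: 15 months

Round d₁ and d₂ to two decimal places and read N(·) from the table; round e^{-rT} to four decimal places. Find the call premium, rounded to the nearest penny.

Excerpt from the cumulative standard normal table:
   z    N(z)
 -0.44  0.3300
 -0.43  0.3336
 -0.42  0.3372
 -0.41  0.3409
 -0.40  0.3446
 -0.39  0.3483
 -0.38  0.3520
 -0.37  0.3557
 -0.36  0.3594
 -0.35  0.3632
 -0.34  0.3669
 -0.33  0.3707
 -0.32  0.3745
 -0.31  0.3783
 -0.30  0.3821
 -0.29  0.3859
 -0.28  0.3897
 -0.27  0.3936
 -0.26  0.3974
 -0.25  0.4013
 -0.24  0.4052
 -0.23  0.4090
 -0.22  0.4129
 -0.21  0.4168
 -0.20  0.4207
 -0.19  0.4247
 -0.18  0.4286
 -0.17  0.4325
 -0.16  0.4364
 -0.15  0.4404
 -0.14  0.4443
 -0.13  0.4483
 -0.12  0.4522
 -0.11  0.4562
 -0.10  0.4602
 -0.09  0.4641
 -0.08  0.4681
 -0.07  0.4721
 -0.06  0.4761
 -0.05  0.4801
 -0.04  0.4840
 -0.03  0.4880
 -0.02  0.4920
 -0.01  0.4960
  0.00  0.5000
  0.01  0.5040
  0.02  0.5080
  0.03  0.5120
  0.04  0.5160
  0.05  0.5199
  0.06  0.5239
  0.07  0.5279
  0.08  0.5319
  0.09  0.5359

£64.01

T = 1.25;  σ√T = 0.4472
d₁ = [ln(440/520) + (0.067 + ½·0.4²)·1.25] / (σ√T) = (-0.1671 + 0.1838) / 0.4472 = 0.0373 → 0.04
d₂ = 0.0373 − 0.4472 = -0.4099 → -0.41
exp(−rT) = exp(−0.067·1.25) = 0.9197
N(d₁) = N(0.04) = 0.5160;  N(d₂) = N(-0.41) = 0.3409
C = 440·0.5160 − 520·0.9197·0.3409 = 227.0400 − 163.0334 = 64.0066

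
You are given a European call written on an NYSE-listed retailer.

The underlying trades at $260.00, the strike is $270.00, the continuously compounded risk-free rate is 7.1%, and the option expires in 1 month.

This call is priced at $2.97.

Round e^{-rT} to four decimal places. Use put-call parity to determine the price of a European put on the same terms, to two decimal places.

$11.38

e^(−rT) = e^(−0.071·0.08333) = 0.9941
Put-call parity: C − P = S − K·e^(−rT) = 260 − 270·0.9941 = 260 − 268.4070 = -8.4070
P = C − (C − P) = 2.97 − (-8.4070) = 11.3770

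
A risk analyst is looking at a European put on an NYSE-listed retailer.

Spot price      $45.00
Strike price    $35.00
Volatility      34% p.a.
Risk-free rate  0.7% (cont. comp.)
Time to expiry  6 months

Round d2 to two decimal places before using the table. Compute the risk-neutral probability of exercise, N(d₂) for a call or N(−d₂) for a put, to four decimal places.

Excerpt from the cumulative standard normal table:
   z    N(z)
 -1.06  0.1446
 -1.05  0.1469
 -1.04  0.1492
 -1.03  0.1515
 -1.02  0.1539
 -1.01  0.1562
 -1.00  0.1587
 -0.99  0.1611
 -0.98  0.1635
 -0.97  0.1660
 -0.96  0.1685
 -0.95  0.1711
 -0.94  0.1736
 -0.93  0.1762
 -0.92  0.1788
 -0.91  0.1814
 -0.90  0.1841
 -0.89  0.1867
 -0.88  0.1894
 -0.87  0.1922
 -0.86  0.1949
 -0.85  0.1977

σ√T = 0.34·√0.5 = 0.2404
d₁ = [ln(45/35) + (0.007 + 0.34²/2)·0.5] / 0.2404 = [0.2513 + 0.0324] / 0.2404 = 1.1801 → 1.18
d₂ = d₁ − σ√T = 1.1801 − 0.2404 = 0.9397 → 0.94
Risk-neutral Pr[S_T < K] = N(−d₂) = N(-0.94) = 0.1736

0.1736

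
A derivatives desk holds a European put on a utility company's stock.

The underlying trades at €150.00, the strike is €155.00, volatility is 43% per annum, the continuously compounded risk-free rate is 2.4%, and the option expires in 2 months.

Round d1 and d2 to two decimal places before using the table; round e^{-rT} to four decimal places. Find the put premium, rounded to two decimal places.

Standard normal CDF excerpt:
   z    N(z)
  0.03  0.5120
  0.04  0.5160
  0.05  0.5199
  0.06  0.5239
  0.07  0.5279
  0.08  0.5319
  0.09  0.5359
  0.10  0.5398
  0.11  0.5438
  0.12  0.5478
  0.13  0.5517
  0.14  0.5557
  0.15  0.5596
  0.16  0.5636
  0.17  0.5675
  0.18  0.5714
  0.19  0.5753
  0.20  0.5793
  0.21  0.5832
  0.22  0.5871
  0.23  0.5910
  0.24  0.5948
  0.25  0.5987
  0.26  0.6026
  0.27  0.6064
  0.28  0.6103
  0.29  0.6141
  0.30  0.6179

€12.64

σ√T = 0.43 × 0.4082 = 0.1755
ln(S/K) + (r + σ²/2)T = ln(150/155) + (0.024 + 0.43²/2)·0.1667 = -0.0328 + 0.0194 = -0.0134
d₁ = -0.0134 / 0.1755 = -0.0762 → -0.08
d₂ = d₁ − σ√T = -0.0762 − 0.1755 = -0.2518 → -0.25
e^(−rT) = e^(−0.024·0.1667) = 0.9960
P = 155·0.9960·N(0.25) − 150·N(0.08) = 155·0.9960·0.5987 − 150·0.5319 = 92.4273 − 79.7850 = 12.6423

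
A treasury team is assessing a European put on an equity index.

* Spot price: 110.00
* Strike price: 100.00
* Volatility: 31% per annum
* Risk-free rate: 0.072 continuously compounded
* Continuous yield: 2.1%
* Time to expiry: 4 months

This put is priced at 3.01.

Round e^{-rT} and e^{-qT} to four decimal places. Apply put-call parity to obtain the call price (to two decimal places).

exp(−qT) = exp(−0.021·0.3333) = 0.9930;  exp(−rT) = exp(−0.072·0.3333) = 0.9763
Put-call parity: C − P = S·e^(−qT) − K·e^(−rT) = 110·0.9930 − 100·0.9763 = 109.2300 − 97.6300 = 11.6000
C = P + (C − P) = 3.01 + (11.6000) = 14.6100

14.61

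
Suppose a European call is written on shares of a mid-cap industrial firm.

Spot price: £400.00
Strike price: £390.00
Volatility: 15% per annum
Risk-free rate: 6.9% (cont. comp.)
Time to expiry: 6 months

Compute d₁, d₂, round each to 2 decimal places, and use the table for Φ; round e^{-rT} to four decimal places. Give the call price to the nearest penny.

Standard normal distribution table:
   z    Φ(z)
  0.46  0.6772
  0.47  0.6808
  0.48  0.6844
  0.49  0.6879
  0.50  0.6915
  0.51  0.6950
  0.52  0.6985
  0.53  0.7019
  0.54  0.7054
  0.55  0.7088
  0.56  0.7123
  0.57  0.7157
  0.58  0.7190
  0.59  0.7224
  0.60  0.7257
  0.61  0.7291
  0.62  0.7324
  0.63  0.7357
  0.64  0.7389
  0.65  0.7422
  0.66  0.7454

σ√T = 0.15 × 0.7071 = 0.1061
ln(S/K) + (r + σ²/2)T = ln(400/390) + (0.069 + 0.15²/2)·0.5 = 0.0253 + 0.0401 = 0.0654
d₁ = 0.0654 / 0.1061 = 0.6170 ⇒ 0.62
d₂ = d₁ − σ√T = 0.6170 − 0.1061 = 0.5109 ⇒ 0.51
e^(−rT) = e^(−0.069·0.5) = 0.9661
C = 400·N(0.62) − 390·0.9661·N(0.51) = 400·0.7324 − 390·0.9661·0.6950 = 292.9600 − 261.8614 = 31.0986

£31.10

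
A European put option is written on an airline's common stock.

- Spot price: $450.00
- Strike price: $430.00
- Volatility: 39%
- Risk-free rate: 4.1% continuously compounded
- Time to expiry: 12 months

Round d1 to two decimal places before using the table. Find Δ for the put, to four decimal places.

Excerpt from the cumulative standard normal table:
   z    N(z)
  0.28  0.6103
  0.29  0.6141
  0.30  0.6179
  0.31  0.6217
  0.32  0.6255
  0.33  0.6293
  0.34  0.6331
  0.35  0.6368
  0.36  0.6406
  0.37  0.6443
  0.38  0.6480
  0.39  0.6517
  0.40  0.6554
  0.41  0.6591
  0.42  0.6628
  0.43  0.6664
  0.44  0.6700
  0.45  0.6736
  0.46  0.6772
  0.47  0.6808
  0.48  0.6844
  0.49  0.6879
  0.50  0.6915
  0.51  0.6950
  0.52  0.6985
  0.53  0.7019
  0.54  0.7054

-0.3372

T = 1;  σ√T = 0.3900
ln(S/K) + (r + σ²/2)T = ln(450/430) + (0.041 + 0.39²/2)·1 = 0.0455 + 0.1171 = 0.1625
d₁ = 0.1625 / 0.3900 = 0.4167 → 0.42
N(d₁) = N(0.42) = 0.6628
Δ_put = N(d₁) − 1 = 0.6628 − 1 = -0.3372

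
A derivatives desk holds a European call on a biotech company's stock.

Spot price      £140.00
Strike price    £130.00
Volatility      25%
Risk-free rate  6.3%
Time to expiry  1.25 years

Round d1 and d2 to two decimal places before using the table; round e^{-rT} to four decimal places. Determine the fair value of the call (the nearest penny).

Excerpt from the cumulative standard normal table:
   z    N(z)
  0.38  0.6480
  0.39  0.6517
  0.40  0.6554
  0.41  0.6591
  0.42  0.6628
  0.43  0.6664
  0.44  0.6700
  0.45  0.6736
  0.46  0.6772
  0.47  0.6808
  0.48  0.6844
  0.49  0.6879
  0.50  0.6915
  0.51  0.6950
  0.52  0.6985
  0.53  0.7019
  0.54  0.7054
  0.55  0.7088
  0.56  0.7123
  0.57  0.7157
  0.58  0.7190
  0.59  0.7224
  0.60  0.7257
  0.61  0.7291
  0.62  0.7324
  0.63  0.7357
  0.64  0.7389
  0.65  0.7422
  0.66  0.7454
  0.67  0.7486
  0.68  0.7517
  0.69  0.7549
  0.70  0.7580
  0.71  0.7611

σ√T = 0.25·√1.25 = 0.2795
d₁ = [ln(140/130) + (0.063 + 0.25²/2)·1.25] / 0.2795 = [0.0741 + 0.1178] / 0.2795 = 0.6866 ⇒ 0.69
d₂ = d₁ − σ√T = 0.6866 − 0.2795 = 0.4071 ⇒ 0.41
e^(−rT) = e^(−0.063·1.25) = 0.9243
C = 140·N(0.69) − 130·0.9243·N(0.41) = 140·0.7549 − 130·0.9243·0.6591 = 105.6860 − 79.1968 = 26.4892

£26.49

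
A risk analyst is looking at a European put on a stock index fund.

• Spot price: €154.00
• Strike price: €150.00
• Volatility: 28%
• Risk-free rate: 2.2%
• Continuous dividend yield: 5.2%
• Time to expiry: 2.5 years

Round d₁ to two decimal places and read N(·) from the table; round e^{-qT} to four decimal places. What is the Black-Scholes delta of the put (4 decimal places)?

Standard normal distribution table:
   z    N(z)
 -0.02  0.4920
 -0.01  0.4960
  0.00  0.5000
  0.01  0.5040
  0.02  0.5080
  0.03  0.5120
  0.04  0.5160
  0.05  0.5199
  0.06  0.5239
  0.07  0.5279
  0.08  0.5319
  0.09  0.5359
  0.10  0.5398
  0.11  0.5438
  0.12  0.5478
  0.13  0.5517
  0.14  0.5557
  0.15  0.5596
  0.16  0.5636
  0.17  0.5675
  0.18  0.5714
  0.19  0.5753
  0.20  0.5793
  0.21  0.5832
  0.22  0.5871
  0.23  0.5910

σ√T = 0.28 × 1.5811 = 0.4427
d₁ = [ln(154/150) + (0.022 − 0.052 + 0.28²/2)·2.5] / 0.4427 = [0.0263 + 0.0230] / 0.4427 = 0.1114 → 0.11
N(d₁) = N(0.11) = 0.5438
Δ_put = exp(−qT)·(N(d₁) − 1) = 0.8781·(0.5438 − 1) = -0.4006

-0.4006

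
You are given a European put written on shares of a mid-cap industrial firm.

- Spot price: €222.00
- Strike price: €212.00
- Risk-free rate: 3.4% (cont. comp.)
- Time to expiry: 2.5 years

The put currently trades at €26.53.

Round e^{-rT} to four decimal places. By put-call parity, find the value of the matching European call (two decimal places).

€53.81

exp(−rT) = exp(−0.034·2.5) = 0.9185
Put-call parity: C − P = S − K·e^(−rT) = 222 − 212·0.9185 = 222 − 194.7220 = 27.2780
C = P + (C − P) = 26.53 + (27.2780) = 53.8080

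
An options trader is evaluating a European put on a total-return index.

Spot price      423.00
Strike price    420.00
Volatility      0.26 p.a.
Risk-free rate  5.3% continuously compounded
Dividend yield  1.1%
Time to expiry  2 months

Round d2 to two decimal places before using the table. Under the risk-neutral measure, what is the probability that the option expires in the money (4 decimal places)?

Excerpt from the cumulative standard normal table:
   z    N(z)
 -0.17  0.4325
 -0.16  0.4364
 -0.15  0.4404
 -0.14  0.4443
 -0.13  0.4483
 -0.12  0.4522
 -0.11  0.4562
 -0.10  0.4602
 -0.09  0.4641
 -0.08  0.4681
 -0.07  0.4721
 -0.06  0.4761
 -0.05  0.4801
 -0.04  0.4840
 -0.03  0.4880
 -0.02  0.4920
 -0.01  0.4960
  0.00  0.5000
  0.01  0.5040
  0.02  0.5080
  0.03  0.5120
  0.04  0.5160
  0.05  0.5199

σ√T = 0.26 × 0.4082 = 0.1061
d₁ = [ln(423/420) + (0.053 − 0.011 + 0.26²/2)·0.1667] / 0.1061 = [0.0071 + 0.0126] / 0.1061 = 0.1861 ≈ 0.19
d₂ = d₁ − σ√T = 0.1861 − 0.1061 = 0.0799 ≈ 0.08
Risk-neutral Pr[S_T < K] = N(−d₂) = N(-0.08) = 0.4681

0.4681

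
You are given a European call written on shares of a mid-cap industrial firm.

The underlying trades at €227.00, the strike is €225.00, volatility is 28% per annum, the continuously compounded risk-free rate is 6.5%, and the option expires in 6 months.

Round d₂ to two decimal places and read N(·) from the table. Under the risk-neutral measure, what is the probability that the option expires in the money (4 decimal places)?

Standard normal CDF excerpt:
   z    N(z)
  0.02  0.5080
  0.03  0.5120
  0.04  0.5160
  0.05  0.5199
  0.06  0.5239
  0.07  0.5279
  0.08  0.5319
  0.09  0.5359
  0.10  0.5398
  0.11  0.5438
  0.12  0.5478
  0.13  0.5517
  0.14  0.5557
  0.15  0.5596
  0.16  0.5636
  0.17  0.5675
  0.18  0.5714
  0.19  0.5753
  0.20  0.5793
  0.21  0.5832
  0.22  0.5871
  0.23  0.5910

σ√T = 0.28 × 0.7071 = 0.1980
d₁ = [ln(227/225) + (0.065 + 0.28²/2)·0.5] / 0.1980 = [0.0088 + 0.0521] / 0.1980 = 0.3078 ≈ 0.31
d₂ = d₁ − σ√T = 0.3078 − 0.1980 = 0.1099 ≈ 0.11
Pr(exercise) under Q = N(d₂) = 0.5438

0.5438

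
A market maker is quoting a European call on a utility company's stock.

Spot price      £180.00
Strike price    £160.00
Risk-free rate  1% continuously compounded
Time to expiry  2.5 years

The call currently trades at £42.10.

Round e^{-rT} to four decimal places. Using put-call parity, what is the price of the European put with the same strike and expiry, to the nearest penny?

exp(−rT) = exp(−0.01·2.5) = 0.9753
Put-call parity: C − P = S − K·e^(−rT) = 180 − 160·0.9753 = 180 − 156.0480 = 23.9520
P = C − (C − P) = 42.10 − (23.9520) = 18.1480

£18.15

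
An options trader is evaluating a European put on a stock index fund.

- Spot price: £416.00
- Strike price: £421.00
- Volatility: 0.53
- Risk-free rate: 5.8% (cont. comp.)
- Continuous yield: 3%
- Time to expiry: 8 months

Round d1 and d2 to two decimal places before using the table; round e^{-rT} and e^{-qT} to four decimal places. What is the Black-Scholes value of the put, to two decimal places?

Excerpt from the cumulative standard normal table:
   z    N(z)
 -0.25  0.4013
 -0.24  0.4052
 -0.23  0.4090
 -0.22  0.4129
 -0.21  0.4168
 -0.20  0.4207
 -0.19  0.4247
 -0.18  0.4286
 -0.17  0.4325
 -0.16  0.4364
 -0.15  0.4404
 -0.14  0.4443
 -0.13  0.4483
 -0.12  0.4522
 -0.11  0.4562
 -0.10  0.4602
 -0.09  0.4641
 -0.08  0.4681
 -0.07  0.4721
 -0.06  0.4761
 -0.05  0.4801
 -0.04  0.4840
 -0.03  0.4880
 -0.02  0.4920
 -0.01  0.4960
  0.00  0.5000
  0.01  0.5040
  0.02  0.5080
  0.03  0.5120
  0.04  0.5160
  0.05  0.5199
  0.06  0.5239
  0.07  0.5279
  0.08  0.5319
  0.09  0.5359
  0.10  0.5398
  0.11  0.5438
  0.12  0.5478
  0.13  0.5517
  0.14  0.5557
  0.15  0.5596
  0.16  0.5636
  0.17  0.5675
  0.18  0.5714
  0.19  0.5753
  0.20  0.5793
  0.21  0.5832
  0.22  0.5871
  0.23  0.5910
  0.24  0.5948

£67.87

T = 0.6667;  σ√T = 0.4327
d₁ = [ln(416/421) + (0.058 − 0.03 + ½·0.53²)·0.6667] / (σ√T) = (-0.0119 + 0.1123) / 0.4327 = 0.2319 ⇒ 0.23
d₂ = 0.2319 − 0.4327 = -0.2008 ⇒ -0.20
exp(−qT) = exp(−0.03·0.6667) = 0.9802;  exp(−rT) = exp(−0.058·0.6667) = 0.9621
P = 421·0.9621·N(0.20) − 416·0.9802·N(-0.23) = 421·0.9621·0.5793 − 416·0.9802·0.4090 = 234.6420 − 166.7751 = 67.8669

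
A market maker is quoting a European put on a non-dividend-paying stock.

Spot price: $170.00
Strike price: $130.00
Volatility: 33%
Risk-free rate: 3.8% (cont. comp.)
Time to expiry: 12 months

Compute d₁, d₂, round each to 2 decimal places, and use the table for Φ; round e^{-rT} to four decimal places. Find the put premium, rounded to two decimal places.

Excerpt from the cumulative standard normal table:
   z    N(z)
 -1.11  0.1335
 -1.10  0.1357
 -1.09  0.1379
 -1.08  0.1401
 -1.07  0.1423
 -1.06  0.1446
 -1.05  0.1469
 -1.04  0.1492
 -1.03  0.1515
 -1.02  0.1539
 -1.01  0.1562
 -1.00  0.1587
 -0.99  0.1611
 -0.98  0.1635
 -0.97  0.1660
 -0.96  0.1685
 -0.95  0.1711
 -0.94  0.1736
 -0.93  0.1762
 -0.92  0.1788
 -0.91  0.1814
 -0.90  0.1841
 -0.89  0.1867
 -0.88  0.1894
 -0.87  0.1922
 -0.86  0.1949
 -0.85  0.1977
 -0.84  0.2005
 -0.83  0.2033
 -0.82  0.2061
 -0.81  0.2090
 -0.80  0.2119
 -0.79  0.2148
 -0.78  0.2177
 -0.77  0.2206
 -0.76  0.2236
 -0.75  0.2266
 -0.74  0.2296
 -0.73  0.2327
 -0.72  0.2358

T = 1;  σ√T = 0.3300
d₁ = [ln(170/130) + (0.038 + ½·0.33²)·1] / (σ√T) = (0.2683 + 0.0925) / 0.3300 = 1.0931 ≈ 1.09
d₂ = 1.0931 − 0.3300 = 0.7631 ≈ 0.76
exp(−rT) = exp(−0.038·1) = 0.9627
N(−d₂) = N(-0.76) = 0.2236;  N(−d₁) = N(-1.09) = 0.1379
P = 130·0.9627·0.2236 − 170·0.1379 = 27.9838 − 23.4430 = 4.5408

$4.54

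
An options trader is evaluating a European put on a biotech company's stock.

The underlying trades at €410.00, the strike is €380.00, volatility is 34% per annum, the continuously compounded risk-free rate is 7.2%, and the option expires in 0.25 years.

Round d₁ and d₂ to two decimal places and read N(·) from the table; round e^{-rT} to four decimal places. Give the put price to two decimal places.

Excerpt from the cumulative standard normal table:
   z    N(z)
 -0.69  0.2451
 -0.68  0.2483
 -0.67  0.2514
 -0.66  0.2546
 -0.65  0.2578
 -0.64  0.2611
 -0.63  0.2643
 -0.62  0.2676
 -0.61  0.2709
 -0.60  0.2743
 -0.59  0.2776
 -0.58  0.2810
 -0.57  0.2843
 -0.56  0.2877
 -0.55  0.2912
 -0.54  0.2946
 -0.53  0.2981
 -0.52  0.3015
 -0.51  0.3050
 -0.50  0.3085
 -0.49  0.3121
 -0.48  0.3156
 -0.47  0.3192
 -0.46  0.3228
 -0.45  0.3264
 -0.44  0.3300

€12.09

σ√T = 0.34 × 0.5000 = 0.1700
d₁ = [ln(410/380) + (0.072 + 0.34²/2)·0.25] / 0.1700 = [0.0760 + 0.0324] / 0.1700 = 0.6379 which rounds to 0.64
d₂ = d₁ − σ√T = 0.6379 − 0.1700 = 0.4679 which rounds to 0.47
exp(−rT) = exp(−0.072·0.25) = 0.9822
P = 380·0.9822·N(-0.47) − 410·N(-0.64) = 380·0.9822·0.3192 − 410·0.2611 = 119.1369 − 107.0510 = 12.0859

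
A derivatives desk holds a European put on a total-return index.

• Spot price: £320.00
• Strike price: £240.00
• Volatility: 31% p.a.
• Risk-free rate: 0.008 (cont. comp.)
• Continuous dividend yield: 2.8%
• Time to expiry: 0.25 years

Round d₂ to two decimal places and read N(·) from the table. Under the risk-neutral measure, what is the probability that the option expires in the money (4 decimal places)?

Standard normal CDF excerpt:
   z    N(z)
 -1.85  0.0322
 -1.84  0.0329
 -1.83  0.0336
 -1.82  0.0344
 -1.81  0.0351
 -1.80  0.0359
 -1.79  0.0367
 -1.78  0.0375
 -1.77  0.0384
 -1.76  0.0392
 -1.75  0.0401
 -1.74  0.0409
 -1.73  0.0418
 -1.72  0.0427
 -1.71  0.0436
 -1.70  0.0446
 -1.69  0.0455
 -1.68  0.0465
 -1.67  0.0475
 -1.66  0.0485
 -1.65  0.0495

0.0401

σ√T = 0.31 × 0.5000 = 0.1550
d₁ = [ln(320/240) + (0.008 − 0.028 + ½·0.31²)·0.25] / (σ√T) = (0.2877 + 0.0070) / 0.1550 = 1.9013 → 1.90
d₂ = 1.9013 − 0.1550 = 1.7463 → 1.75
Risk-neutral Pr[S_T < K] = N(−d₂) = N(-1.75) = 0.0401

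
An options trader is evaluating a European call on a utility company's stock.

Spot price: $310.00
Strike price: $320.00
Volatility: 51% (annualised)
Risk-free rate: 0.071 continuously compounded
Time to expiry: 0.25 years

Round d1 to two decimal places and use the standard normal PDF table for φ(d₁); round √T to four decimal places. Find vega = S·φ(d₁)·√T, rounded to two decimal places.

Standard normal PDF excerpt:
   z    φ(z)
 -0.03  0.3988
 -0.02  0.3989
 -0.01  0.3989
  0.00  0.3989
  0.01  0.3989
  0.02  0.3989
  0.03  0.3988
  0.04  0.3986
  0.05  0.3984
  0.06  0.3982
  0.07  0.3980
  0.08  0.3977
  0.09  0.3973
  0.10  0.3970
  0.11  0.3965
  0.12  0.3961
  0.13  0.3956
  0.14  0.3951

T = 0.25;  σ√T = 0.2550
ln(S/K) + (r + σ²/2)T = ln(310/320) + (0.071 + 0.51²/2)·0.25 = -0.0317 + 0.0503 = 0.0185
d₁ = 0.0185 / 0.2550 = 0.0726 which rounds to 0.07
√T = √0.25 = 0.5000
φ(d₁) = φ(0.07) = 0.3980
vega = S·φ(d₁)·√T = 310·0.3980·0.5000 = 61.6900
(The put has the same vega.)

61.69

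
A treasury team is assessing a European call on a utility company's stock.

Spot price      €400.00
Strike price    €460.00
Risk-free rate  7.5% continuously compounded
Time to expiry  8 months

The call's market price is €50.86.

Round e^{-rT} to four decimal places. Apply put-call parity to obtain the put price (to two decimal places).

€88.41

exp(−rT) = exp(−0.075·0.6667) = 0.9512
Put-call parity: C − P = S − K·e^(−rT) = 400 − 460·0.9512 = 400 − 437.5520 = -37.5520
P = C − (C − P) = 50.86 − (-37.5520) = 88.4120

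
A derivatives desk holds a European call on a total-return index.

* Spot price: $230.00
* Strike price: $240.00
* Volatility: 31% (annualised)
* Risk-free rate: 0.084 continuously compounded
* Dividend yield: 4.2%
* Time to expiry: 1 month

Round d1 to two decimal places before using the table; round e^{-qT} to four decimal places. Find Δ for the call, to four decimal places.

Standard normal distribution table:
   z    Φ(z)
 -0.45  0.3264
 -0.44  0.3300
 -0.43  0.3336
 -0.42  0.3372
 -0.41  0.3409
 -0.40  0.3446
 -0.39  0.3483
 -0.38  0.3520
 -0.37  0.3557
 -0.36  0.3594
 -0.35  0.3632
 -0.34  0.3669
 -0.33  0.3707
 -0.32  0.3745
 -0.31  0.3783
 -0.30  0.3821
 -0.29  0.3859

0.3471

σ√T = 0.31·√0.08333 = 0.0895
ln(S/K) + (r − q + σ²/2)T = ln(230/240) + (0.084 − 0.042 + 0.31²/2)·0.08333 = -0.0426 + 0.0075 = -0.0351
d₁ = -0.0351 / 0.0895 = -0.3917 ⇒ -0.39
N(d₁) = N(-0.39) = 0.3483
Δ_call = exp(−qT)·N(d₁) = 0.9965·0.3483 = 0.3471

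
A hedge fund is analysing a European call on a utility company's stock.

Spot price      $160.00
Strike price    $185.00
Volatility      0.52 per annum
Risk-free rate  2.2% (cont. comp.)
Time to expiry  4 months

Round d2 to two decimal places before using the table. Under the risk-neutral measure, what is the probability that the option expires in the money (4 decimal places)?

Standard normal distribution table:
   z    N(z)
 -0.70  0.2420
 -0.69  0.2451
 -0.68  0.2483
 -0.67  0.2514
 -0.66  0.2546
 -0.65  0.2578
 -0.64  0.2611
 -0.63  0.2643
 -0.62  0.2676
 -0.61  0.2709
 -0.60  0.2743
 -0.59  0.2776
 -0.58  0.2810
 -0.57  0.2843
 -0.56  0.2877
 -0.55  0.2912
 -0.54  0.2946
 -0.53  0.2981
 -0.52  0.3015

0.2709

T = 0.3333;  σ√T = 0.3002
ln(S/K) + (r + σ²/2)T = ln(160/185) + (0.022 + 0.52²/2)·0.3333 = -0.1452 + 0.0524 = -0.0928
d₁ = -0.0928 / 0.3002 = -0.3090 → -0.31
d₂ = d₁ − σ√T = -0.3090 − 0.3002 = -0.6093 → -0.61
Risk-neutral Pr[S_T > K] = N(d₂) = N(-0.61) = 0.2709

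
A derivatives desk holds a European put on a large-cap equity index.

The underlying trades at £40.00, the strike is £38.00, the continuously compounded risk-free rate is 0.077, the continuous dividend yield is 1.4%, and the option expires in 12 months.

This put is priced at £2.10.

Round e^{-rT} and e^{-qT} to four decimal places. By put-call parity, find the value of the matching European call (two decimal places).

exp(−qT) = exp(−0.014·1) = 0.9861;  exp(−rT) = exp(−0.077·1) = 0.9259
Put-call parity: C − P = S·e^(−qT) − K·e^(−rT) = 40·0.9861 − 38·0.9259 = 39.4440 − 35.1842 = 4.2598
C = P + (C − P) = 2.10 + (4.2598) = 6.3598

£6.36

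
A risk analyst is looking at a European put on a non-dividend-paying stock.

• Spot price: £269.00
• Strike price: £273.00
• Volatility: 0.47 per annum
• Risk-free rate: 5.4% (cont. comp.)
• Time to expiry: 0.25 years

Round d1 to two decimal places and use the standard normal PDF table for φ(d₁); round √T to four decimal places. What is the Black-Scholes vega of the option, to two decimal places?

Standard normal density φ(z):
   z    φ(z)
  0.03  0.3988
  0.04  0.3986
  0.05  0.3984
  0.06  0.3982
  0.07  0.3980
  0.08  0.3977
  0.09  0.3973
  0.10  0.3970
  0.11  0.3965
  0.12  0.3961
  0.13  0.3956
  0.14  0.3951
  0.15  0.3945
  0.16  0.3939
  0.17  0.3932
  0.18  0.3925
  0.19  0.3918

53.33

T = 0.25;  σ√T = 0.2350
d₁ = [ln(269/273) + (0.054 + ½·0.47²)·0.25] / (σ√T) = (-0.0148 + 0.0411) / 0.2350 = 0.1121 ≈ 0.11
√T = √0.25 = 0.5000
φ(d₁) = φ(0.11) = 0.3965
vega = S·φ(d₁)·√T = 269·0.3965·0.5000 = 53.3293
(The call has the same vega.)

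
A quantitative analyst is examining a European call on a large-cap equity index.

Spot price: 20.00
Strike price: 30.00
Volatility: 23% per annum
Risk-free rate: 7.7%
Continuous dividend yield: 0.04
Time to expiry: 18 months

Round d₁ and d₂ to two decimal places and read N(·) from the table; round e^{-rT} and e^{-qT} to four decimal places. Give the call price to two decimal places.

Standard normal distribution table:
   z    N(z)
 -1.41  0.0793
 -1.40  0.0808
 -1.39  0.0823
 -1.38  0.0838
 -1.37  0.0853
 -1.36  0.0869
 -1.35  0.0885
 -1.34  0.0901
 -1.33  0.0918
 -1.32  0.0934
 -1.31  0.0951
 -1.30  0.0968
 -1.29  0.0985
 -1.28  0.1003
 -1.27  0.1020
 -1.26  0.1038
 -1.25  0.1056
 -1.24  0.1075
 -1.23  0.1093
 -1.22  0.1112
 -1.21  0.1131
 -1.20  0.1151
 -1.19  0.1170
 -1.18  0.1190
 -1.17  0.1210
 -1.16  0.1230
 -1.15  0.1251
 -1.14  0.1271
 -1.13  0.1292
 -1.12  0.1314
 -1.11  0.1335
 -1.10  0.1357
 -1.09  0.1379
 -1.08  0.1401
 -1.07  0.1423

0.32

T = 1.5;  σ√T = 0.2817
ln(S/K) + (r − q + σ²/2)T = ln(20/30) + (0.077 − 0.04 + 0.23²/2)·1.5 = -0.4055 + 0.0952 = -0.3103
d₁ = -0.3103 / 0.2817 = -1.1015 ⇒ -1.10
d₂ = d₁ − σ√T = -1.1015 − 0.2817 = -1.3832 ⇒ -1.38
e^(−qT) = e^(−0.04·1.5) = 0.9418;  e^(−rT) = e^(−0.077·1.5) = 0.8909
C = 20·0.9418·N(-1.10) − 30·0.8909·N(-1.38) = 20·0.9418·0.1357 − 30·0.8909·0.0838 = 2.5560 − 2.2397 = 0.3163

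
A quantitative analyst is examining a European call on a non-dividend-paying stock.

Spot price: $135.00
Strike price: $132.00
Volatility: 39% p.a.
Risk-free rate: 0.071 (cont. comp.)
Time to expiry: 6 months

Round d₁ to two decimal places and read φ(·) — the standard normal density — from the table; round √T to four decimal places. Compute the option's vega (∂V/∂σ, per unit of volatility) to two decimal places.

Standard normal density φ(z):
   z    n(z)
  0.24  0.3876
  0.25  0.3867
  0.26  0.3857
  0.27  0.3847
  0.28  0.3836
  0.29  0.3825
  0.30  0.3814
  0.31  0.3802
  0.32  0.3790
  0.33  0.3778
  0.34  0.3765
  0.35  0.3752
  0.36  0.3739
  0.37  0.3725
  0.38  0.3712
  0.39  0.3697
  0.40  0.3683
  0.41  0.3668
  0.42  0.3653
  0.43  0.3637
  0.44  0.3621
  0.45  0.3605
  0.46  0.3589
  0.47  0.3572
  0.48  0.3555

35.82

σ√T = 0.39 × 0.7071 = 0.2758
ln(S/K) + (r + σ²/2)T = ln(135/132) + (0.071 + 0.39²/2)·0.5 = 0.0225 + 0.0735 = 0.0960
d₁ = 0.0960 / 0.2758 = 0.3481 → 0.35
√T = √0.5 = 0.7071
φ(d₁) = φ(0.35) = 0.3752
vega = S·φ(d₁)·√T = 135·0.3752·0.7071 = 35.8160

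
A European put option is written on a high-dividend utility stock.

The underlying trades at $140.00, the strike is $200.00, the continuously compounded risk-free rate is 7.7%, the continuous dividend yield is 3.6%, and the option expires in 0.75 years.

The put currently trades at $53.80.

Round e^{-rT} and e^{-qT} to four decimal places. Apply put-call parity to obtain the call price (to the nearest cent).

e^(−qT) = e^(−0.036·0.75) = 0.9734;  e^(−rT) = e^(−0.077·0.75) = 0.9439
Put-call parity: C − P = S·e^(−qT) − K·e^(−rT) = 140·0.9734 − 200·0.9439 = 136.2760 − 188.7800 = -52.5040
C = P + (C − P) = 53.80 + (-52.5040) = 1.2960

$1.30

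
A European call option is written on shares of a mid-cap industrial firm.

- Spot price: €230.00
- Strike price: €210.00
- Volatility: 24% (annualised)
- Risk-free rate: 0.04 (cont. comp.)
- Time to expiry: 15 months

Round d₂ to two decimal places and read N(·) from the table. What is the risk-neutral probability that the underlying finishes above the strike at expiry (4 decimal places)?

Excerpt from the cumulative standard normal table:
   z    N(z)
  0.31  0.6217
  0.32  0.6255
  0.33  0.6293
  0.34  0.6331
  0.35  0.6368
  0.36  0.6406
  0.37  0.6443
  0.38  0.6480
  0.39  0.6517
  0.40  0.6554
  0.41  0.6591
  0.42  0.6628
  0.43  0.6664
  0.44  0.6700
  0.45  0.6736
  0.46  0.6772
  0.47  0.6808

σ√T = 0.24 × 1.1180 = 0.2683
d₁ = [ln(230/210) + (0.04 + 0.24²/2)·1.25] / 0.2683 = [0.0910 + 0.0860] / 0.2683 = 0.6595 which rounds to 0.66
d₂ = d₁ − σ√T = 0.6595 − 0.2683 = 0.3912 which rounds to 0.39
Pr(exercise) under Q = N(d₂) = 0.6517

0.6517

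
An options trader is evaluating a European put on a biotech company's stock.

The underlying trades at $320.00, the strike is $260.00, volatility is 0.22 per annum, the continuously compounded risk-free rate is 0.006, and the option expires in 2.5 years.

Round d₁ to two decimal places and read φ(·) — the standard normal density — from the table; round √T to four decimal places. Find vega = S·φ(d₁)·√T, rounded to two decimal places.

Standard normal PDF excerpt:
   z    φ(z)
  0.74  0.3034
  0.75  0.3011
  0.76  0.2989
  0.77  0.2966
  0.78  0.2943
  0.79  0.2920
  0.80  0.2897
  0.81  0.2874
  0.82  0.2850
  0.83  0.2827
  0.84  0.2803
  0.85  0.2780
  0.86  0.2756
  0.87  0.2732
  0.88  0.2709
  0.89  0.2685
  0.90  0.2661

145.41

σ√T = 0.22·√2.5 = 0.3479
d₁ = [ln(320/260) + (0.006 + 0.22²/2)·2.5] / 0.3479 = [0.2076 + 0.0755] / 0.3479 = 0.8140 → 0.81
√T = √2.5 = 1.5811
φ(d₁) = φ(0.81) = 0.2874
vega = S·φ(d₁)·√T = 320·0.2874·1.5811 = 145.4106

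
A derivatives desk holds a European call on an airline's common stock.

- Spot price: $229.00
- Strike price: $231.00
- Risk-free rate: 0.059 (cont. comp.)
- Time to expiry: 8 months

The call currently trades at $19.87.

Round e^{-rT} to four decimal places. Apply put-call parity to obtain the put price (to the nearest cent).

$12.95

e^(−rT) = e^(−0.059·0.6667) = 0.9614
Put-call parity: C − P = S − K·e^(−rT) = 229 − 231·0.9614 = 229 − 222.0834 = 6.9166
P = C − (C − P) = 19.87 − (6.9166) = 12.9534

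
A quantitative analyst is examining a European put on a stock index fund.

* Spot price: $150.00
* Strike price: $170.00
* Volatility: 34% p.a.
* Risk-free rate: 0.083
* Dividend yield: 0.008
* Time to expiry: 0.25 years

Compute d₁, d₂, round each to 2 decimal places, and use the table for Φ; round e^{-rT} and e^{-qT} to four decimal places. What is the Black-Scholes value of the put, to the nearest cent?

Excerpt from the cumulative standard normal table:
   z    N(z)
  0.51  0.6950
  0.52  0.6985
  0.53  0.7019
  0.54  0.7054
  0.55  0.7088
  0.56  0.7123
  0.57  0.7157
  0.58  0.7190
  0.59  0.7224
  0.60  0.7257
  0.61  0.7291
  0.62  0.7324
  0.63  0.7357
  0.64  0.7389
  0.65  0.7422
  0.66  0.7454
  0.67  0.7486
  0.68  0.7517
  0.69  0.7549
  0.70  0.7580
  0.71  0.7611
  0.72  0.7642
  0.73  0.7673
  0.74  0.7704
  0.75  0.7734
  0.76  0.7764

$21.14

σ√T = 0.34·√0.25 = 0.1700
d₁ = [ln(150/170) + (0.083 − 0.008 + ½·0.34²)·0.25] / (σ√T) = (-0.1252 + 0.0332) / 0.1700 = -0.5410 ⇒ -0.54
d₂ = -0.5410 − 0.1700 = -0.7110 ⇒ -0.71
e^(−qT) = e^(−0.008·0.25) = 0.9980;  e^(−rT) = e^(−0.083·0.25) = 0.9795
N(−d₂) = N(0.71) = 0.7611;  N(−d₁) = N(0.54) = 0.7054
P = 170·0.9795·0.7611 − 150·0.9980·0.7054 = 126.7346 − 105.5984 = 21.1362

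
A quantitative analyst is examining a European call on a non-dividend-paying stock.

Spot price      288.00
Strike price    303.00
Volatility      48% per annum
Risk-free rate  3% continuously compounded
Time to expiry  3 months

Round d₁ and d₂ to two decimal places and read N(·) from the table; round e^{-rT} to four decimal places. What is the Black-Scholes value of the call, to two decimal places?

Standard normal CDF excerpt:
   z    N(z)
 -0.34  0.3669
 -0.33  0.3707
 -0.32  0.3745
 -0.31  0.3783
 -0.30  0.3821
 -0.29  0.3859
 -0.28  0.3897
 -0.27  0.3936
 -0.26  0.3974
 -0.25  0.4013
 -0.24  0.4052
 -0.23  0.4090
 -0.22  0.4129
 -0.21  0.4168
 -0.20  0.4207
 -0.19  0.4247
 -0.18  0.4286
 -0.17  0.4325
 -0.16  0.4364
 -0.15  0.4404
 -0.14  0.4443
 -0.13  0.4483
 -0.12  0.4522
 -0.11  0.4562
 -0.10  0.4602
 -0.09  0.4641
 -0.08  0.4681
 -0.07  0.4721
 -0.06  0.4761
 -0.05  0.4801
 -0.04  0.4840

σ√T = 0.48·√0.25 = 0.2400
d₁ = [ln(288/303) + (0.03 + 0.48²/2)·0.25] / 0.2400 = [-0.0508 + 0.0363] / 0.2400 = -0.0603 ≈ -0.06
d₂ = d₁ − σ√T = -0.0603 − 0.2400 = -0.3003 ≈ -0.30
exp(−rT) = exp(−0.03·0.25) = 0.9925
N(d₁) = N(-0.06) = 0.4761;  N(d₂) = N(-0.30) = 0.3821
C = 288·0.4761 − 303·0.9925·0.3821 = 137.1168 − 114.9080 = 22.2088

22.21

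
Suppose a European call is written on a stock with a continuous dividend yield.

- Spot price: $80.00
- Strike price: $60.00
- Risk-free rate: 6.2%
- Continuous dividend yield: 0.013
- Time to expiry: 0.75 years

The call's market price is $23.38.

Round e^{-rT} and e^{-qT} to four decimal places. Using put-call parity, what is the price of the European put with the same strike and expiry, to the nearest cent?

$1.43

exp(−qT) = exp(−0.013·0.75) = 0.9903;  exp(−rT) = exp(−0.062·0.75) = 0.9546
Put-call parity: C − P = S·e^(−qT) − K·e^(−rT) = 80·0.9903 − 60·0.9546 = 79.2240 − 57.2760 = 21.9480
P = C − (C − P) = 23.38 − (21.9480) = 1.4320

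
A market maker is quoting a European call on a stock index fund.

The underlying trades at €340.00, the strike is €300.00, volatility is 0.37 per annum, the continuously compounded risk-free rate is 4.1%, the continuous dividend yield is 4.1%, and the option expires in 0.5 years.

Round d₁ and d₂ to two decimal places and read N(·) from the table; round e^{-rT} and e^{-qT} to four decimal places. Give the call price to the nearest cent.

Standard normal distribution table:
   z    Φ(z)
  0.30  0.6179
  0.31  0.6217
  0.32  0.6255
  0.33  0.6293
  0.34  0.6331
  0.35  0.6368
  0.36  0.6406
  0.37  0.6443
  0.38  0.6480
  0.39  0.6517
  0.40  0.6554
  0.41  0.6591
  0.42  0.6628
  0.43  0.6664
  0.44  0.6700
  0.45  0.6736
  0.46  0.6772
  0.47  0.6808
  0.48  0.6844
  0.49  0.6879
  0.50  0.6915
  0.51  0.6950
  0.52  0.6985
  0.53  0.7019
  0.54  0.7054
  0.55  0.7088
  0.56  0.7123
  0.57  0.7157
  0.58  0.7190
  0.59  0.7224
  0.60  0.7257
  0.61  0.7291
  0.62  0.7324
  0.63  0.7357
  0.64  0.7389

€55.70

T = 0.5;  σ√T = 0.2616
d₁ = [ln(340/300) + (0.041 − 0.041 + 0.37²/2)·0.5] / 0.2616 = [0.1252 + 0.0342] / 0.2616 = 0.6092 which rounds to 0.61
d₂ = d₁ − σ√T = 0.6092 − 0.2616 = 0.3476 which rounds to 0.35
e^(−qT) = e^(−0.041·0.5) = 0.9797;  e^(−rT) = e^(−0.041·0.5) = 0.9797
N(d₁) = N(0.61) = 0.7291;  N(d₂) = N(0.35) = 0.6368
C = 340·0.9797·0.7291 − 300·0.9797·0.6368 = 242.8618 − 187.1619 = 55.6999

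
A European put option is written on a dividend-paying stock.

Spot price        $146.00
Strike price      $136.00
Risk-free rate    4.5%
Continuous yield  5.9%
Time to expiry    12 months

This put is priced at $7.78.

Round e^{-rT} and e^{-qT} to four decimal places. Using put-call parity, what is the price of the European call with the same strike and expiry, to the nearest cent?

$15.40

exp(−qT) = exp(−0.059·1) = 0.9427;  exp(−rT) = exp(−0.045·1) = 0.9560
Put-call parity: C − P = S·e^(−qT) − K·e^(−rT) = 146·0.9427 − 136·0.9560 = 137.6342 − 130.0160 = 7.6182
C = P + (C − P) = 7.78 + (7.6182) = 15.3982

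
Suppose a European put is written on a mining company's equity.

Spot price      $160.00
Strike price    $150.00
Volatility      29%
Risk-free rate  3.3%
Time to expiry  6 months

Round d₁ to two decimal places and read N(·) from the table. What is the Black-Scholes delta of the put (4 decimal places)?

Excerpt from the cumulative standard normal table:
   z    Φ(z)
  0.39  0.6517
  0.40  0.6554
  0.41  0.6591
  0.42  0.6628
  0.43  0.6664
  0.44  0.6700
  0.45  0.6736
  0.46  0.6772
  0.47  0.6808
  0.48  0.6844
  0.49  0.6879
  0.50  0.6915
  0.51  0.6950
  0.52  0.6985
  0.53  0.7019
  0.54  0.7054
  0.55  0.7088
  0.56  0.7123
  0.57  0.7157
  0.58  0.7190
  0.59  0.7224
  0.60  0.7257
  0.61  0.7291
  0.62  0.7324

σ√T = 0.29·√0.5 = 0.2051
ln(S/K) + (r + σ²/2)T = ln(160/150) + (0.033 + 0.29²/2)·0.5 = 0.0645 + 0.0375 = 0.1021
d₁ = 0.1021 / 0.2051 = 0.4977 which rounds to 0.50
N(d₁) = N(0.50) = 0.6915
Δ_put = N(d₁) − 1 = 0.6915 − 1 = -0.3085

-0.3085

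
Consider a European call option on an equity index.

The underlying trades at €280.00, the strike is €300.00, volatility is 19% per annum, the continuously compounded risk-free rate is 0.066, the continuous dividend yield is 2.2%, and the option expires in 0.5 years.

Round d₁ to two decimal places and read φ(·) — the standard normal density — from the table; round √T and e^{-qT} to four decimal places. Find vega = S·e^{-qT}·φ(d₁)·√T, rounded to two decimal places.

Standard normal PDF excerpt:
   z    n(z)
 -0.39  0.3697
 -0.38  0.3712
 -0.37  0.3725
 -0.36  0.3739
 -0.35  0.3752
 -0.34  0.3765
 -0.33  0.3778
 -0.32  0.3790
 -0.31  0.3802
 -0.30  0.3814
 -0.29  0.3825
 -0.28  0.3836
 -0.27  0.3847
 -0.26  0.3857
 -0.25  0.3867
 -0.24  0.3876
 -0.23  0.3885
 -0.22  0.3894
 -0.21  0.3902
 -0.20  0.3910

75.12

T = 0.5;  σ√T = 0.1344
d₁ = [ln(280/300) + (0.066 − 0.022 + 0.19²/2)·0.5] / 0.1344 = [-0.0690 + 0.0310] / 0.1344 = -0.2826 which rounds to -0.28
√T = √0.5 = 0.7071
φ(d₁) = φ(-0.28) = 0.3836
exp(−qT) = exp(−0.022·0.5) = 0.9891
vega = S·exp(−qT)·φ(d₁)·√T = 280·0.9891·0.3836·0.7071 = 75.1204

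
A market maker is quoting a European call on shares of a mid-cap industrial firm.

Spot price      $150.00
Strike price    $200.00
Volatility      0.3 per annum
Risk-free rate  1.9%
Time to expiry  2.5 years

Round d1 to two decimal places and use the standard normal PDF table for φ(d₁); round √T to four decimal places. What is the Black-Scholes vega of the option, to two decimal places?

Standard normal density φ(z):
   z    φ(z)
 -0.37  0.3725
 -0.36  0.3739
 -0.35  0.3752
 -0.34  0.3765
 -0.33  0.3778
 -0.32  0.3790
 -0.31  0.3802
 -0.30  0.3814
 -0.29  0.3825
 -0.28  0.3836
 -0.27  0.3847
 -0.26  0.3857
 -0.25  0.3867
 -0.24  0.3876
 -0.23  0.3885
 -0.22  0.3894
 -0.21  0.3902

91.24

σ√T = 0.3 × 1.5811 = 0.4743
d₁ = [ln(150/200) + (0.019 + 0.3²/2)·2.5] / 0.4743 = [-0.2877 + 0.1600] / 0.4743 = -0.2692 which rounds to -0.27
√T = √2.5 = 1.5811
φ(d₁) = φ(-0.27) = 0.3847
vega = S·φ(d₁)·√T = 150·0.3847·1.5811 = 91.2374
(The put has the same vega.)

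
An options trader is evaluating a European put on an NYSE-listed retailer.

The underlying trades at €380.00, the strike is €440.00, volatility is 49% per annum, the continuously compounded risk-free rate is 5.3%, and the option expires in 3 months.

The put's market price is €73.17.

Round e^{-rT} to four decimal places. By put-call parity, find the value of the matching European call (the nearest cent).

e^(−rT) = e^(−0.053·0.25) = 0.9868
Put-call parity: C − P = S − K·e^(−rT) = 380 − 440·0.9868 = 380 − 434.1920 = -54.1920
C = P + (C − P) = 73.17 + (-54.1920) = 18.9780

€18.98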